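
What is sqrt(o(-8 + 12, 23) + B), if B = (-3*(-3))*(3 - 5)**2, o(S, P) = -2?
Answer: sqrt(34) ≈ 5.8309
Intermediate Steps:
B = 36 (B = 9*(-2)**2 = 9*4 = 36)
sqrt(o(-8 + 12, 23) + B) = sqrt(-2 + 36) = sqrt(34)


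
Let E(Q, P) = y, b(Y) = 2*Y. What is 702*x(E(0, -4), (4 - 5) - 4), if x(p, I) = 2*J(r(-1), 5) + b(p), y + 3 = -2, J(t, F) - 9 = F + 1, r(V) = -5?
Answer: 14040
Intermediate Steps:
J(t, F) = 10 + F (J(t, F) = 9 + (F + 1) = 9 + (1 + F) = 10 + F)
y = -5 (y = -3 - 2 = -5)
E(Q, P) = -5
x(p, I) = 30 + 2*p (x(p, I) = 2*(10 + 5) + 2*p = 2*15 + 2*p = 30 + 2*p)
702*x(E(0, -4), (4 - 5) - 4) = 702*(30 + 2*(-5)) = 702*(30 - 10) = 702*20 = 14040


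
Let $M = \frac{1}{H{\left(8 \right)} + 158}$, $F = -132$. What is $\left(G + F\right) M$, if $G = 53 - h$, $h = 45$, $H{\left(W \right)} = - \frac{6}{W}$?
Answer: $- \frac{496}{629} \approx -0.78855$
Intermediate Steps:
$M = \frac{4}{629}$ ($M = \frac{1}{- \frac{6}{8} + 158} = \frac{1}{\left(-6\right) \frac{1}{8} + 158} = \frac{1}{- \frac{3}{4} + 158} = \frac{1}{\frac{629}{4}} = \frac{4}{629} \approx 0.0063593$)
$G = 8$ ($G = 53 - 45 = 8$)
$\left(G + F\right) M = \left(8 - 132\right) \frac{4}{629} = \left(-124\right) \frac{4}{629} = - \frac{496}{629}$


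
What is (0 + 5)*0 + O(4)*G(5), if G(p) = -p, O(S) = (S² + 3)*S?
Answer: -380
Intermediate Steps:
O(S) = S*(3 + S²) (O(S) = (3 + S²)*S = S*(3 + S²))
(0 + 5)*0 + O(4)*G(5) = (0 + 5)*0 + (4*(3 + 4²))*(-1*5) = 5*0 + (4*(3 + 16))*(-5) = 0 + (4*19)*(-5) = 0 + 76*(-5) = 0 - 380 = -380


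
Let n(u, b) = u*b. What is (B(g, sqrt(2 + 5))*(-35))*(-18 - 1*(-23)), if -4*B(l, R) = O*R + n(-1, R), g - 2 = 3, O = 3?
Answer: 175*sqrt(7)/2 ≈ 231.50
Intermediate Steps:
g = 5 (g = 2 + 3 = 5)
n(u, b) = b*u
B(l, R) = -R/2 (B(l, R) = -(3*R + R*(-1))/4 = -(3*R - R)/4 = -R/2)
(B(g, sqrt(2 + 5))*(-35))*(-18 - 1*(-23)) = (-sqrt(2 + 5)/2*(-35))*(-18 - 1*(-23)) = (-sqrt(7)/2*(-35))*(-18 + 23) = (35*sqrt(7)/2)*5 = 175*sqrt(7)/2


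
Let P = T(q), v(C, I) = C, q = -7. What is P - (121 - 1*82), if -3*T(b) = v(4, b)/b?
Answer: -815/21 ≈ -38.810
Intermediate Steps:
T(b) = -4/(3*b)
P = 4/21 (P = -4/3/(-7) = -4/3*(-⅐) = 4/21 ≈ 0.19048)
P - (121 - 1*82) = 4/21 - (121 - 1*82) = 4/21 - (121 - 82) = 4/21 - 1*39 = 4/21 - 39 = -815/21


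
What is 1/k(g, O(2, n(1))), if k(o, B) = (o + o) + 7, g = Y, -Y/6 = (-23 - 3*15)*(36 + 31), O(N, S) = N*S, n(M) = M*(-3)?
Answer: 1/54679 ≈ 1.8289e-5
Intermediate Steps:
n(M) = -3*M
Y = 27336 (Y = -6*(-23 - 3*15)*(36 + 31) = -6*(-23 - 45)*67 = -(-408)*67 = -6*(-4556) = 27336)
g = 27336
k(o, B) = 7 + 2*o (k(o, B) = 2*o + 7 = 7 + 2*o)
1/k(g, O(2, n(1))) = 1/(7 + 2*27336) = 1/(7 + 54672) = 1/54679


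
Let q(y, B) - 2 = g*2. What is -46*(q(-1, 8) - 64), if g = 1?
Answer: 2760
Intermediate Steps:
q(y, B) = 4 (q(y, B) = 2 + 1*2 = 2 + 2 = 4)
-46*(q(-1, 8) - 64) = -46*(4 - 64) = -46*(-60) = 2760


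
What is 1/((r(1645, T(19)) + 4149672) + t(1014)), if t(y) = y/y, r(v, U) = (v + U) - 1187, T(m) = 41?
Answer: 1/4150172 ≈ 2.4095e-7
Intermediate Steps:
r(v, U) = -1187 + U + v (r(v, U) = (U + v) - 1187 = -1187 + U + v)
t(y) = 1
1/((r(1645, T(19)) + 4149672) + t(1014)) = 1/(((-1187 + 41 + 1645) + 4149672) + 1) = 1/((499 + 4149672) + 1) = 1/(4150171 + 1) = 1/4150172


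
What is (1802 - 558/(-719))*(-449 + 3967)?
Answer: 4560017528/719 ≈ 6.3422e+6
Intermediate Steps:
(1802 - 558/(-719))*(-449 + 3967) = (1802 - 558*(-1/719))*3518 = (1802 + 558/719)*3518 = (1296196/719)*3518 = 4560017528/719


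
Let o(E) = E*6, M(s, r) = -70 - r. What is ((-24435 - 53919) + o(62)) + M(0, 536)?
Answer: -78588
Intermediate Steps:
o(E) = 6*E
((-24435 - 53919) + o(62)) + M(0, 536) = ((-24435 - 53919) + 6*62) + (-70 - 1*536) = (-78354 + 372) + (-70 - 536) = -77982 - 606 = -78588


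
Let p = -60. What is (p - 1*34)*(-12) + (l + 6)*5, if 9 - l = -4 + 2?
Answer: 1213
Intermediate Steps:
l = 11 (l = 9 - (-4 + 2) = 9 - 1*(-2) = 9 + 2 = 11)
(p - 1*34)*(-12) + (l + 6)*5 = (-60 - 1*34)*(-12) + (11 + 6)*5 = (-60 - 34)*(-12) + 17*5 = -94*(-12) + 85 = 1128 + 85 = 1213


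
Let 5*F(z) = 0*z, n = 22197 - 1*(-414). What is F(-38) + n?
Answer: 22611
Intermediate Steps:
n = 22611 (n = 22197 + 414 = 22611)
F(z) = 0 (F(z) = (0*z)/5 = (⅕)*0 = 0)
F(-38) + n = 0 + 22611 = 22611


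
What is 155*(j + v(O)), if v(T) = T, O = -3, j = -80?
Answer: -12865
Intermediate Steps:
155*(j + v(O)) = 155*(-80 - 3) = 155*(-83) = -12865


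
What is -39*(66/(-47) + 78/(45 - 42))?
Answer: -45084/47 ≈ -959.23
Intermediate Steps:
-39*(66/(-47) + 78/(45 - 42)) = -39*(66*(-1/47) + 78/3) = -39*(-66/47 + 78*(⅓)) = -39*(-66/47 + 26) = -39*1156/47 = -45084/47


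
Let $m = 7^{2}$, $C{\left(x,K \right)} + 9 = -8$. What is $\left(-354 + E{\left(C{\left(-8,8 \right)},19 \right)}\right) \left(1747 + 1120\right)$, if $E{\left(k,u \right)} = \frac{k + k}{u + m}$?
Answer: $- \frac{2032703}{2} \approx -1.0164 \cdot 10^{6}$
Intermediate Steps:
$C{\left(x,K \right)} = -17$ ($C{\left(x,K \right)} = -9 - 8 = -17$)
$m = 49$
$E{\left(k,u \right)} = \frac{2 k}{49 + u}$ ($E{\left(k,u \right)} = \frac{k + k}{u + 49} = \frac{2 k}{49 + u}$)
$\left(-354 + E{\left(C{\left(-8,8 \right)},19 \right)}\right) \left(1747 + 1120\right) = \left(-354 + 2 \left(-17\right) \frac{1}{49 + 19}\right) \left(1747 + 1120\right) = \left(-354 + 2 \left(-17\right) \frac{1}{68}\right) 2867 = \left(-354 - \frac{1}{2}\right) 2867 = \left(- \frac{709}{2}\right) 2867 = - \frac{2032703}{2}$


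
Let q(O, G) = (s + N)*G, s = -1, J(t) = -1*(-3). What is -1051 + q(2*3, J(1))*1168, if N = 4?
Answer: 9461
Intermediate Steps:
J(t) = 3
q(O, G) = 3*G (q(O, G) = (-1 + 4)*G = 3*G)
-1051 + q(2*3, J(1))*1168 = -1051 + (3*3)*1168 = -1051 + 9*1168 = -1051 + 10512 = 9461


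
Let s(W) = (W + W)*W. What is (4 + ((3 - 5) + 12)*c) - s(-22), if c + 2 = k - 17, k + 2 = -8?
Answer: -1254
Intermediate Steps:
k = -10 (k = -2 - 8 = -10)
c = -29 (c = -2 + (-10 - 17) = -2 - 27 = -29)
s(W) = 2*W² (s(W) = (2*W)*W = 2*W²)
(4 + ((3 - 5) + 12)*c) - s(-22) = (4 + ((3 - 5) + 12)*(-29)) - 2*(-22)² = (4 + (-2 + 12)*(-29)) - 2*484 = (4 + 10*(-29)) - 1*968 = (4 - 290) - 968 = -286 - 968 = -1254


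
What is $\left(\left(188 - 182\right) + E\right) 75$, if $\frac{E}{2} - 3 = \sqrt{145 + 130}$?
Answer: $900 + 750 \sqrt{11} \approx 3387.5$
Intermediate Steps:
$E = 6 + 10 \sqrt{11}$ ($E = 6 + 2 \sqrt{145 + 130} = 6 + 2 \sqrt{275} = 6 + 2 \cdot 5 \sqrt{11} = 6 + 10 \sqrt{11} \approx 39.166$)
$\left(\left(188 - 182\right) + E\right) 75 = \left(\left(188 - 182\right) + \left(6 + 10 \sqrt{11}\right)\right) 75 = \left(6 + \left(6 + 10 \sqrt{11}\right)\right) 75 = \left(12 + 10 \sqrt{11}\right) 75 = 900 + 750 \sqrt{11}$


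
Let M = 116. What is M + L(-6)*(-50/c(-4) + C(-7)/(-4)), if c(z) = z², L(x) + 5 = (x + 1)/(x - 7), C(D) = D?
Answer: 3181/26 ≈ 122.35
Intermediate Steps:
L(x) = -5 + (1 + x)/(-7 + x) (L(x) = -5 + (x + 1)/(x - 7) = -5 + (1 + x)/(-7 + x))
M + L(-6)*(-50/c(-4) + C(-7)/(-4)) = 116 + (4*(9 - 1*(-6))/(-7 - 6))*(-50/((-4)²) - 7/(-4)) = 116 + (4*(9 + 6)/(-13))*(-50/16 - 7*(-¼)) = 116 + (4*(-1/13)*15)*(-50*1/16 + 7/4) = 116 - 60*(-25/8 + 7/4)/13 = 116 - 60/13*(-11/8) = 116 + 165/26 = 3181/26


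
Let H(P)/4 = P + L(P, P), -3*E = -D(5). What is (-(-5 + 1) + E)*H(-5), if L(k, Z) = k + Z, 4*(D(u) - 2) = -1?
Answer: -275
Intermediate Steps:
D(u) = 7/4 (D(u) = 2 + (¼)*(-1) = 2 - ¼ = 7/4)
L(k, Z) = Z + k
E = 7/12 (E = -(-1)*7/(3*4) = -⅓*(-7/4) = 7/12 ≈ 0.58333)
H(P) = 12*P (H(P) = 4*(P + (P + P)) = 4*(P + 2*P) = 4*(3*P) = 12*P)
(-(-5 + 1) + E)*H(-5) = (-(-5 + 1) + 7/12)*(12*(-5)) = (-1*(-4) + 7/12)*(-60) = (4 + 7/12)*(-60) = (55/12)*(-60) = -275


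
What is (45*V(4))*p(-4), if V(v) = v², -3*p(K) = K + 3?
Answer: 240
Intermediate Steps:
p(K) = -1 - K/3 (p(K) = -(K + 3)/3 = -(3 + K)/3 = -1 - K/3)
(45*V(4))*p(-4) = (45*4²)*(-1 - ⅓*(-4)) = (45*16)*(-1 + 4/3) = 720*(⅓) = 240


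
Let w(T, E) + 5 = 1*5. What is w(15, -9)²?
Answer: 0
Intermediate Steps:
w(T, E) = 0 (w(T, E) = -5 + 1*5 = -5 + 5 = 0)
w(15, -9)² = 0² = 0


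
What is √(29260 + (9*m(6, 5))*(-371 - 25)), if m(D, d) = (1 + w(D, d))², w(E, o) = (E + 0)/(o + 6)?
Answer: 8*√39226/11 ≈ 144.04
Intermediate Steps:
w(E, o) = E/(6 + o)
m(D, d) = (1 + D/(6 + d))²
√(29260 + (9*m(6, 5))*(-371 - 25)) = √(29260 + (9*((6 + 6 + 5)²/(6 + 5)²))*(-371 - 25)) = √(29260 + (9*(17²/11²))*(-396)) = √(29260 + (9*((1/121)*289))*(-396)) = √(29260 + (9*(289/121))*(-396)) = √(29260 + (2601/121)*(-396)) = √(29260 - 93636/11) = √(228224/11) = 8*√39226/11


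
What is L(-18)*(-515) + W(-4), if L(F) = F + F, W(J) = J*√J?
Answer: 18540 - 8*I ≈ 18540.0 - 8.0*I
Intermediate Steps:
W(J) = J^(3/2)
L(F) = 2*F
L(-18)*(-515) + W(-4) = (2*(-18))*(-515) + (-4)^(3/2) = -36*(-515) - 8*I = 18540 - 8*I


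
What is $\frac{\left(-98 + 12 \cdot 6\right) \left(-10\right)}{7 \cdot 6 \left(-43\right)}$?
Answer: $- \frac{130}{903} \approx -0.14396$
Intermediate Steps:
$\frac{\left(-98 + 12 \cdot 6\right) \left(-10\right)}{7 \cdot 6 \left(-43\right)} = \frac{\left(-98 + 72\right) \left(-10\right)}{42 \left(-43\right)} = \frac{\left(-26\right) \left(-10\right)}{-1806} = 260 \left(- \frac{1}{1806}\right) = - \frac{130}{903}$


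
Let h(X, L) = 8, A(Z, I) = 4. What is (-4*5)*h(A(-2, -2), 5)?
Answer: -160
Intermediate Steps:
(-4*5)*h(A(-2, -2), 5) = -4*5*8 = -20*8 = -160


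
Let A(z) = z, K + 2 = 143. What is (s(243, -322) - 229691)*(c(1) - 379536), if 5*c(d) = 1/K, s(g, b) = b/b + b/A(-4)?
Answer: 40958183307167/470 ≈ 8.7145e+10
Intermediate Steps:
K = 141 (K = -2 + 143 = 141)
s(g, b) = 1 - b/4 (s(g, b) = b/b + b/(-4) = 1 + b*(-1/4) = 1 - b/4)
c(d) = 1/705 (c(d) = (1/5)/141 = (1/5)*(1/141) = 1/705)
(s(243, -322) - 229691)*(c(1) - 379536) = ((1 - 1/4*(-322)) - 229691)*(1/705 - 379536) = ((1 + 161/2) - 229691)*(-267572879/705) = (163/2 - 229691)*(-267572879/705) = -459219/2*(-267572879/705) = 40958183307167/470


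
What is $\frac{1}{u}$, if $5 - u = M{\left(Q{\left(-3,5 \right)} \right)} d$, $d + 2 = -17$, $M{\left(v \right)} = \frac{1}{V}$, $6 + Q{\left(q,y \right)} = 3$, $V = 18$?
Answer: $\frac{18}{109} \approx 0.16514$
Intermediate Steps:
$Q{\left(q,y \right)} = -3$ ($Q{\left(q,y \right)} = -6 + 3 = -3$)
$M{\left(v \right)} = \frac{1}{18}$
$d = -19$ ($d = -2 - 17 = -19$)
$u = \frac{109}{18}$ ($u = 5 - \frac{1}{18} \left(-19\right) = 5 - - \frac{19}{18} = 5 + \frac{19}{18} = \frac{109}{18} \approx 6.0556$)
$\frac{1}{u} = \frac{1}{\frac{109}{18}} = \frac{18}{109}$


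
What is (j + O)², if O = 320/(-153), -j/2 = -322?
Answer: 9645596944/23409 ≈ 4.1205e+5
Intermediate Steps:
j = 644 (j = -2*(-322) = 644)
O = -320/153 (O = 320*(-1/153) = -320/153 ≈ -2.0915)
(j + O)² = (644 - 320/153)² = (98212/153)² = 9645596944/23409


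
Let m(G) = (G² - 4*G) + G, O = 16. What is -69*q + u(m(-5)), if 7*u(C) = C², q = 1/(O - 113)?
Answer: 155683/679 ≈ 229.28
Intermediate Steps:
q = -1/97 (q = 1/(16 - 113) = 1/(-97) = -1/97 ≈ -0.010309)
m(G) = G² - 3*G
u(C) = C²/7
-69*q + u(m(-5)) = -69*(-1/97) + (-5*(-3 - 5))²/7 = 69/97 + (-5*(-8))²/7 = 69/97 + (⅐)*40² = 69/97 + (⅐)*1600 = 69/97 + 1600/7 = 155683/679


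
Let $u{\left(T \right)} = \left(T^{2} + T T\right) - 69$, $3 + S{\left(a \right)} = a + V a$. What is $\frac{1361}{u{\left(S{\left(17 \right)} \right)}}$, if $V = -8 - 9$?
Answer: $\frac{1361}{151181} \approx 0.0090024$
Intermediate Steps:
$V = -17$ ($V = -8 - 9 = -17$)
$S{\left(a \right)} = -3 - 16 a$ ($S{\left(a \right)} = -3 + \left(a - 17 a\right) = -3 - 16 a$)
$u{\left(T \right)} = -69 + 2 T^{2}$ ($u{\left(T \right)} = \left(T^{2} + T^{2}\right) - 69 = 2 T^{2} - 69 = -69 + 2 T^{2}$)
$\frac{1361}{u{\left(S{\left(17 \right)} \right)}} = \frac{1361}{-69 + 2 \left(-3 - 272\right)^{2}} = \frac{1361}{-69 + 2 \left(-275\right)^{2}} = \frac{1361}{-69 + 2 \cdot 75625} = \frac{1361}{-69 + 151250} = \frac{1361}{151181}$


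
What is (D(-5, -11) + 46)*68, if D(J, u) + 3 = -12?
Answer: 2108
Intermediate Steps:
D(J, u) = -15 (D(J, u) = -3 - 12 = -15)
(D(-5, -11) + 46)*68 = (-15 + 46)*68 = 31*68 = 2108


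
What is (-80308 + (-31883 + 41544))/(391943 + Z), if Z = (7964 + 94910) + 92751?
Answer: -23549/195856 ≈ -0.12024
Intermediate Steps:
Z = 195625 (Z = 102874 + 92751 = 195625)
(-80308 + (-31883 + 41544))/(391943 + Z) = (-80308 + (-31883 + 41544))/(391943 + 195625) = (-80308 + 9661)/587568 = -70647*1/587568 = -23549/195856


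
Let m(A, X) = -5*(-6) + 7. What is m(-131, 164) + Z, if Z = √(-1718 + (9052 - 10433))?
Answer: 37 + I*√3099 ≈ 37.0 + 55.669*I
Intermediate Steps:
m(A, X) = 37 (m(A, X) = 30 + 7 = 37)
Z = I*√3099 (Z = √(-1718 - 1381) = √(-3099) = I*√3099 ≈ 55.669*I)
m(-131, 164) + Z = 37 + I*√3099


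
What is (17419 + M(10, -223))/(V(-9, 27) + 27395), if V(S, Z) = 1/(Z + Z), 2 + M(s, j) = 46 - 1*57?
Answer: 939924/1479331 ≈ 0.63537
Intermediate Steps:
M(s, j) = -13 (M(s, j) = -2 + (46 - 1*57) = -2 + (46 - 57) = -2 - 11 = -13)
V(S, Z) = 1/(2*Z)
(17419 + M(10, -223))/(V(-9, 27) + 27395) = (17419 - 13)/((½)/27 + 27395) = 17406/((½)*(1/27) + 27395) = 17406/(1/54 + 27395) = 17406/(1479331/54) = 17406*(54/1479331) = 939924/1479331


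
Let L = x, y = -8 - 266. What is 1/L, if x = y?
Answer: -1/274 ≈ -0.0036496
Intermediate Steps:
y = -274
x = -274
L = -274
1/L = 1/(-274) = -1/274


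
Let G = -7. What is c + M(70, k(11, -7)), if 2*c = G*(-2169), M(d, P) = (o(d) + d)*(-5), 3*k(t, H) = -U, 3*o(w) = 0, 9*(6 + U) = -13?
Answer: 14483/2 ≈ 7241.5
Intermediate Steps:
U = -67/9 (U = -6 + (⅑)*(-13) = -6 - 13/9 = -67/9 ≈ -7.4444)
o(w) = 0 (o(w) = (⅓)*0 = 0)
k(t, H) = 67/27 (k(t, H) = (-1*(-67/9))/3 = (⅓)*(67/9) = 67/27)
M(d, P) = -5*d (M(d, P) = (0 + d)*(-5) = d*(-5) = -5*d)
c = 15183/2 (c = (-7*(-2169))/2 = (½)*15183 = 15183/2 ≈ 7591.5)
c + M(70, k(11, -7)) = 15183/2 - 5*70 = 15183/2 - 350 = 14483/2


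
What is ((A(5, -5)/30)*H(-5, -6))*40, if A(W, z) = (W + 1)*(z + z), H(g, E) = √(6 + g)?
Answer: -80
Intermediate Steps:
A(W, z) = 2*z*(1 + W) (A(W, z) = (1 + W)*(2*z) = 2*z*(1 + W))
((A(5, -5)/30)*H(-5, -6))*40 = (((2*(-5)*(1 + 5))/30)*√(6 - 5))*40 = (((2*(-5)*6)*(1/30))*√1)*40 = (-60*1/30*1)*40 = -2*1*40 = -2*40 = -80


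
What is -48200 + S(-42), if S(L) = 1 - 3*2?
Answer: -48205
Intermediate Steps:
S(L) = -5 (S(L) = 1 - 6 = -5)
-48200 + S(-42) = -48200 - 5 = -48205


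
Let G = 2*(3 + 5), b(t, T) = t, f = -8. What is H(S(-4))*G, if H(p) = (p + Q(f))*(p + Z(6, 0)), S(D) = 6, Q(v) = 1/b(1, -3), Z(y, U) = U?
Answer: 672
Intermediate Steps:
Q(v) = 1 (Q(v) = 1/1 = 1)
G = 16 (G = 2*8 = 16)
H(p) = p*(1 + p) (H(p) = (p + 1)*(p + 0) = (1 + p)*p = p*(1 + p))
H(S(-4))*G = (6*(1 + 6))*16 = (6*7)*16 = 42*16 = 672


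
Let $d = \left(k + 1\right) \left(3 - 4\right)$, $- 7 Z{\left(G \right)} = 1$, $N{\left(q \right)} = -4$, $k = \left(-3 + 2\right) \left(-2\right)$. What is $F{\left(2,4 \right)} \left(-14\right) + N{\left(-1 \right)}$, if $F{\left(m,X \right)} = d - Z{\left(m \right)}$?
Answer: $36$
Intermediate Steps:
$k = 2$ ($k = \left(-1\right) \left(-2\right) = 2$)
$Z{\left(G \right)} = - \frac{1}{7}$ ($Z{\left(G \right)} = \left(- \frac{1}{7}\right) 1 = - \frac{1}{7}$)
$d = -3$ ($d = \left(2 + 1\right) \left(3 - 4\right) = 3 \left(-1\right) = -3$)
$F{\left(m,X \right)} = - \frac{20}{7}$ ($F{\left(m,X \right)} = -3 - - \frac{1}{7} = -3 + \frac{1}{7} = - \frac{20}{7}$)
$F{\left(2,4 \right)} \left(-14\right) + N{\left(-1 \right)} = \left(- \frac{20}{7}\right) \left(-14\right) - 4 = 40 - 4 = 36$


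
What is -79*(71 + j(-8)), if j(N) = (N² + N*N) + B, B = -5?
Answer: -15326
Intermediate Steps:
j(N) = -5 + 2*N² (j(N) = (N² + N*N) - 5 = (N² + N²) - 5 = 2*N² - 5 = -5 + 2*N²)
-79*(71 + j(-8)) = -79*(71 + (-5 + 2*(-8)²)) = -79*(71 + (-5 + 2*64)) = -79*(71 + (-5 + 128)) = -79*(71 + 123) = -79*194 = -15326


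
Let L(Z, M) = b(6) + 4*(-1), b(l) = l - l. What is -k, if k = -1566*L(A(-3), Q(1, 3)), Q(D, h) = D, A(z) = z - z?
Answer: -6264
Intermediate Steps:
b(l) = 0
A(z) = 0
L(Z, M) = -4 (L(Z, M) = 0 + 4*(-1) = 0 - 4 = -4)
k = 6264 (k = -1566*(-4) = 6264)
-k = -1*6264 = -6264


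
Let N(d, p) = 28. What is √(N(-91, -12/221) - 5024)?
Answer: 2*I*√1249 ≈ 70.682*I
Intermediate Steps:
√(N(-91, -12/221) - 5024) = √(28 - 5024) = √(-4996) = 2*I*√1249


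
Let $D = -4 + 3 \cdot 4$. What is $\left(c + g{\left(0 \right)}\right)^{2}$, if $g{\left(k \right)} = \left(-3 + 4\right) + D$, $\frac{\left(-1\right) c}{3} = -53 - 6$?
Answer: $34596$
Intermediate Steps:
$c = 177$ ($c = - 3 \left(-53 - 6\right) = \left(-3\right) \left(-59\right) = 177$)
$D = 8$ ($D = -4 + 12 = 8$)
$g{\left(k \right)} = 9$ ($g{\left(k \right)} = \left(-3 + 4\right) + 8 = 1 + 8 = 9$)
$\left(c + g{\left(0 \right)}\right)^{2} = \left(177 + 9\right)^{2} = 186^{2} = 34596$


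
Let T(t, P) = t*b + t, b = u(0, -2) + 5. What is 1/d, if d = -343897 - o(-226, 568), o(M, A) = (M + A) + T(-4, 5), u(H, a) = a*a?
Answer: -1/344199 ≈ -2.9053e-6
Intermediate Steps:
u(H, a) = a²
b = 9 (b = (-2)² + 5 = 4 + 5 = 9)
T(t, P) = 10*t (T(t, P) = t*9 + t = 9*t + t = 10*t)
o(M, A) = -40 + A + M (o(M, A) = (M + A) + 10*(-4) = (A + M) - 40 = -40 + A + M)
d = -344199 (d = -343897 - (-40 + 568 - 226) = -343897 - 1*302 = -343897 - 302 = -344199)
1/d = 1/(-344199) = -1/344199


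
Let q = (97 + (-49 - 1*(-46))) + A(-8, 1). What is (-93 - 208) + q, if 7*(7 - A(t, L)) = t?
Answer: -1392/7 ≈ -198.86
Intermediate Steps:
A(t, L) = 7 - t/7
q = 715/7 (q = (97 + (-49 - 1*(-46))) + (7 - ⅐*(-8)) = (97 + (-49 + 46)) + (7 + 8/7) = (97 - 3) + 57/7 = 94 + 57/7 = 715/7 ≈ 102.14)
(-93 - 208) + q = (-93 - 208) + 715/7 = -301 + 715/7 = -1392/7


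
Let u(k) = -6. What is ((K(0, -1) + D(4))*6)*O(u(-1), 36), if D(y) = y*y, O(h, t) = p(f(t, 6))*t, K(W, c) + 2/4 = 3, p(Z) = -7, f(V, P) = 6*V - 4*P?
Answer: -27972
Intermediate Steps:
f(V, P) = -4*P + 6*V
K(W, c) = 5/2 (K(W, c) = -½ + 3 = 5/2)
O(h, t) = -7*t
D(y) = y²
((K(0, -1) + D(4))*6)*O(u(-1), 36) = ((5/2 + 4²)*6)*(-7*36) = ((5/2 + 16)*6)*(-252) = ((37/2)*6)*(-252) = 111*(-252) = -27972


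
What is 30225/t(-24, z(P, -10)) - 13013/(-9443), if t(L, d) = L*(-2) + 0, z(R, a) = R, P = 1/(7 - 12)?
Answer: 13620919/21584 ≈ 631.07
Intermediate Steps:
P = -1/5 (P = 1/(-5) = -1/5 ≈ -0.20000)
t(L, d) = -2*L (t(L, d) = -2*L + 0 = -2*L)
30225/t(-24, z(P, -10)) - 13013/(-9443) = 30225/((-2*(-24))) - 13013/(-9443) = 30225/48 - 13013*(-1/9443) = 30225*(1/48) + 1859/1349 = 10075/16 + 1859/1349 = 13620919/21584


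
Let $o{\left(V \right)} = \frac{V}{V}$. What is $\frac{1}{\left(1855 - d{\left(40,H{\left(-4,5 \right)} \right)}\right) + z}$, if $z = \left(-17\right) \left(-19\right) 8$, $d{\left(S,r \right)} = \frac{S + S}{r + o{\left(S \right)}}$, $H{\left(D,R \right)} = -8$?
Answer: $\frac{7}{31153} \approx 0.0002247$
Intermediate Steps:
$o{\left(V \right)} = 1$
$d{\left(S,r \right)} = \frac{2 S}{1 + r}$ ($d{\left(S,r \right)} = \frac{S + S}{r + 1} = \frac{2 S}{1 + r}$)
$z = 2584$ ($z = 323 \cdot 8 = 2584$)
$\frac{1}{\left(1855 - d{\left(40,H{\left(-4,5 \right)} \right)}\right) + z} = \frac{1}{\left(1855 - 2 \cdot 40 \frac{1}{1 - 8}\right) + 2584} = \frac{1}{\left(1855 - 2 \cdot 40 \frac{1}{-7}\right) + 2584} = \frac{1}{\left(1855 - 2 \cdot 40 \left(- \frac{1}{7}\right)\right) + 2584} = \frac{1}{\left(1855 - - \frac{80}{7}\right) + 2584} = \frac{1}{\left(1855 + \frac{80}{7}\right) + 2584} = \frac{1}{\frac{13065}{7} + 2584} = \frac{1}{\frac{31153}{7}} = \frac{7}{31153}$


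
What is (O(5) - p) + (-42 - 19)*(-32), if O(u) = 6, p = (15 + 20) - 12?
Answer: 1935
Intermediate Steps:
p = 23 (p = 35 - 12 = 23)
(O(5) - p) + (-42 - 19)*(-32) = (6 - 1*23) + (-42 - 19)*(-32) = (6 - 23) - 61*(-32) = -17 + 1952 = 1935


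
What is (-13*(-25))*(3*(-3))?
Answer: -2925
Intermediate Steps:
(-13*(-25))*(3*(-3)) = 325*(-9) = -2925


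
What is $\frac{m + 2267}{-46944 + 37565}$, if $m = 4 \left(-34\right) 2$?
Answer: $- \frac{1995}{9379} \approx -0.21271$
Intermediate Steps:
$m = -272$ ($m = \left(-136\right) 2 = -272$)
$\frac{m + 2267}{-46944 + 37565} = \frac{-272 + 2267}{-46944 + 37565} = \frac{1995}{-9379} = 1995 \left(- \frac{1}{9379}\right) = - \frac{1995}{9379}$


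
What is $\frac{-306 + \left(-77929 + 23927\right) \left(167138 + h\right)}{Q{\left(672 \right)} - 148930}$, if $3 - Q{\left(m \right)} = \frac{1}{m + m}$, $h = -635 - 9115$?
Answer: $\frac{11423014958208}{200157889} \approx 57070.0$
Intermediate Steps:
$h = -9750$
$Q{\left(m \right)} = 3 - \frac{1}{2 m}$ ($Q{\left(m \right)} = 3 - \frac{1}{m + m} = 3 - \frac{1}{2 m}$)
$\frac{-306 + \left(-77929 + 23927\right) \left(167138 + h\right)}{Q{\left(672 \right)} - 148930} = \frac{-306 + \left(-77929 + 23927\right) \left(167138 - 9750\right)}{\left(3 - \frac{1}{2 \cdot 672}\right) - 148930} = \frac{-306 - 8499266776}{\left(3 - \frac{1}{1344}\right) - 148930} = - \frac{8499267082}{\frac{4031}{1344} - 148930} = - \frac{8499267082}{- \frac{200157889}{1344}} = \left(-8499267082\right) \left(- \frac{1344}{200157889}\right) = \frac{11423014958208}{200157889}$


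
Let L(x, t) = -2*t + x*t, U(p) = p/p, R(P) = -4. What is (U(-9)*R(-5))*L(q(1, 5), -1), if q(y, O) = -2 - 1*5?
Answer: -36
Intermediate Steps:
q(y, O) = -7 (q(y, O) = -2 - 5 = -7)
U(p) = 1
L(x, t) = -2*t + t*x
(U(-9)*R(-5))*L(q(1, 5), -1) = (1*(-4))*(-(-2 - 7)) = -(-4)*(-9) = -4*9 = -36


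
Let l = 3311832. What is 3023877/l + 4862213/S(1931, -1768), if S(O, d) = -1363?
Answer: -5366237019955/1504675672 ≈ -3566.4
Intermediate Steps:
3023877/l + 4862213/S(1931, -1768) = 3023877/3311832 + 4862213/(-1363) = 3023877*(1/3311832) + 4862213*(-1/1363) = 1007959/1103944 - 4862213/1363 = -5366237019955/1504675672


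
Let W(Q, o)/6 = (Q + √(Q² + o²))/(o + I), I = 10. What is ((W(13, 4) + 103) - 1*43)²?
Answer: 212346/49 + 2754*√185/49 ≈ 5098.0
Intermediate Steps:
W(Q, o) = 6*(Q + √(Q² + o²))/(10 + o) (W(Q, o) = 6*((Q + √(Q² + o²))/(o + 10)) = 6*((Q + √(Q² + o²))/(10 + o)) = 6*(Q + √(Q² + o²))/(10 + o))
((W(13, 4) + 103) - 1*43)² = ((6*(13 + √(13² + 4²))/(10 + 4) + 103) - 1*43)² = ((6*(13 + √(169 + 16))/14 + 103) - 43)² = ((6*(1/14)*(13 + √185) + 103) - 43)² = (((39/7 + 3*√185/7) + 103) - 43)² = ((760/7 + 3*√185/7) - 43)² = (459/7 + 3*√185/7)²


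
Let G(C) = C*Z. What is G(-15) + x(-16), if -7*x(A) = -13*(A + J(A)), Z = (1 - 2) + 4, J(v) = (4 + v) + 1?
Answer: -666/7 ≈ -95.143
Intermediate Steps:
J(v) = 5 + v
Z = 3 (Z = -1 + 4 = 3)
G(C) = 3*C (G(C) = C*3 = 3*C)
x(A) = 65/7 + 26*A/7 (x(A) = -(-13)*(A + (5 + A))/7 = -(-13)*(5 + 2*A)/7 = -(-65 - 26*A)/7 = 65/7 + 26*A/7)
G(-15) + x(-16) = 3*(-15) + (65/7 + (26/7)*(-16)) = -45 + (65/7 - 416/7) = -45 - 351/7 = -666/7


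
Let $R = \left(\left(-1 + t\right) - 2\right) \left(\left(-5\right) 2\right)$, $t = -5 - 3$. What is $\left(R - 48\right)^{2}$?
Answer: $3844$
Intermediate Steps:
$t = -8$ ($t = -5 - 3 = -8$)
$R = 110$ ($R = \left(\left(-1 - 8\right) - 2\right) \left(\left(-5\right) 2\right) = \left(-9 - 2\right) \left(-10\right) = \left(-11\right) \left(-10\right) = 110$)
$\left(R - 48\right)^{2} = \left(110 - 48\right)^{2} = 62^{2} = 3844$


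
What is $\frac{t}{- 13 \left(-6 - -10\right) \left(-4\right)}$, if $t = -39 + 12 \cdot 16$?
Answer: $\frac{153}{208} \approx 0.73558$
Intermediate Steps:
$t = 153$ ($t = -39 + 192 = 153$)
$\frac{t}{- 13 \left(-6 - -10\right) \left(-4\right)} = \frac{153}{- 13 \left(-6 - -10\right) \left(-4\right)} = \frac{153}{- 13 \left(-6 + 10\right) \left(-4\right)} = \frac{153}{\left(-13\right) 4 \left(-4\right)} = \frac{153}{\left(-52\right) \left(-4\right)} = \frac{153}{208}$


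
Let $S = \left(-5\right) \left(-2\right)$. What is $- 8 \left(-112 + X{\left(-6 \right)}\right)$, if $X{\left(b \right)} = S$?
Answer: $816$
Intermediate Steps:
$S = 10$
$X{\left(b \right)} = 10$
$- 8 \left(-112 + X{\left(-6 \right)}\right) = - 8 \left(-112 + 10\right) = \left(-8\right) \left(-102\right) = 816$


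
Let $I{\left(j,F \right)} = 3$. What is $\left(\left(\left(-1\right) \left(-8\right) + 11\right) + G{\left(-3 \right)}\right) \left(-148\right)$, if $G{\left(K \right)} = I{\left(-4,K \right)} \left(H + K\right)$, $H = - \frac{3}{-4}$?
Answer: $-1813$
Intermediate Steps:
$H = \frac{3}{4}$ ($H = \left(-3\right) \left(- \frac{1}{4}\right) = \frac{3}{4} \approx 0.75$)
$G{\left(K \right)} = \frac{9}{4} + 3 K$ ($G{\left(K \right)} = 3 \left(\frac{3}{4} + K\right) = \frac{9}{4} + 3 K$)
$\left(\left(\left(-1\right) \left(-8\right) + 11\right) + G{\left(-3 \right)}\right) \left(-148\right) = \left(\left(\left(-1\right) \left(-8\right) + 11\right) + \left(\frac{9}{4} + 3 \left(-3\right)\right)\right) \left(-148\right) = \left(\left(8 + 11\right) + \left(\frac{9}{4} - 9\right)\right) \left(-148\right) = \left(19 - \frac{27}{4}\right) \left(-148\right) = \frac{49}{4} \left(-148\right) = -1813$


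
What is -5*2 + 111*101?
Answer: 11201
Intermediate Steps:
-5*2 + 111*101 = -10 + 11211 = 11201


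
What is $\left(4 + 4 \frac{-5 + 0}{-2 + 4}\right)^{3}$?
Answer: $-216$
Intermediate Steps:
$\left(4 + 4 \frac{-5 + 0}{-2 + 4}\right)^{3} = \left(4 + 4 \left(- \frac{5}{2}\right)\right)^{3} = \left(4 - 10\right)^{3} = \left(-6\right)^{3} = -216$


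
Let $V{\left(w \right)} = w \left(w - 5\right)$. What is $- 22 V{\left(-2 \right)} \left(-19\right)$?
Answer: $5852$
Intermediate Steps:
$V{\left(w \right)} = w \left(-5 + w\right)$
$- 22 V{\left(-2 \right)} \left(-19\right) = - 22 \left(- 2 \left(-5 - 2\right)\right) \left(-19\right) = - 22 \left(\left(-2\right) \left(-7\right)\right) \left(-19\right) = \left(-22\right) 14 \left(-19\right) = \left(-308\right) \left(-19\right) = 5852$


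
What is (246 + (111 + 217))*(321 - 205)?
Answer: 66584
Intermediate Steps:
(246 + (111 + 217))*(321 - 205) = (246 + 328)*116 = 574*116 = 66584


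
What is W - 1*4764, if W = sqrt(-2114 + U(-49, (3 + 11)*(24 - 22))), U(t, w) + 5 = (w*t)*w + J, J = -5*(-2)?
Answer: -4764 + 5*I*sqrt(1621) ≈ -4764.0 + 201.31*I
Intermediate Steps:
J = 10
U(t, w) = 5 + t*w**2 (U(t, w) = -5 + ((w*t)*w + 10) = -5 + ((t*w)*w + 10) = -5 + (t*w**2 + 10) = -5 + (10 + t*w**2) = 5 + t*w**2)
W = 5*I*sqrt(1621) (W = sqrt(-2114 + (5 - 49*(3 + 11)**2*(24 - 22)**2)) = sqrt(-2114 + (5 - 49*(14*2)**2)) = sqrt(-2114 + (5 - 49*28**2)) = sqrt(-2114 + (5 - 49*784)) = sqrt(-2114 + (5 - 38416)) = sqrt(-2114 - 38411) = sqrt(-40525) = 5*I*sqrt(1621) ≈ 201.31*I)
W - 1*4764 = 5*I*sqrt(1621) - 1*4764 = 5*I*sqrt(1621) - 4764 = -4764 + 5*I*sqrt(1621)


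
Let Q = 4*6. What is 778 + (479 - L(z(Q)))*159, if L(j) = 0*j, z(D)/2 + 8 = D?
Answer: 76939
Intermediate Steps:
Q = 24
z(D) = -16 + 2*D
L(j) = 0
778 + (479 - L(z(Q)))*159 = 778 + (479 - 1*0)*159 = 778 + (479 + 0)*159 = 778 + 479*159 = 778 + 76161 = 76939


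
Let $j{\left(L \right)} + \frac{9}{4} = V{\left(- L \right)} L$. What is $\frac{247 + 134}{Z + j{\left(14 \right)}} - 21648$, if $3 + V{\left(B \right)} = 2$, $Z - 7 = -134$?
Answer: $- \frac{4135276}{191} \approx -21651.0$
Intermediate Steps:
$Z = -127$ ($Z = 7 - 134 = -127$)
$V{\left(B \right)} = -1$ ($V{\left(B \right)} = -3 + 2 = -1$)
$j{\left(L \right)} = - \frac{9}{4} - L$
$\frac{247 + 134}{Z + j{\left(14 \right)}} - 21648 = \frac{247 + 134}{-127 - \frac{65}{4}} - 21648 = \frac{381}{-127 - \frac{65}{4}} - 21648 = \frac{381}{- \frac{573}{4}} - 21648 = 381 \left(- \frac{4}{573}\right) - 21648 = - \frac{508}{191} - 21648 = - \frac{4135276}{191}$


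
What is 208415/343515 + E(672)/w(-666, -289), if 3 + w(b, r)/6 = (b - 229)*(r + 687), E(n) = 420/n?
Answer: 237568309159/391566427824 ≈ 0.60671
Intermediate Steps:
w(b, r) = -18 + 6*(-229 + b)*(687 + r) (w(b, r) = -18 + 6*((b - 229)*(r + 687)) = -18 + 6*((-229 + b)*(687 + r)) = -18 + 6*(-229 + b)*(687 + r))
208415/343515 + E(672)/w(-666, -289) = 208415/343515 + (420/672)/(-943956 - 1374*(-289) + 4122*(-666) + 6*(-666)*(-289)) = 208415*(1/343515) + (420*(1/672))/(-943956 + 397086 - 2745252 + 1154844) = 41683/68703 + (5/8)/(-2137278) = 41683/68703 + (5/8)*(-1/2137278) = 41683/68703 - 5/17098224 = 237568309159/391566427824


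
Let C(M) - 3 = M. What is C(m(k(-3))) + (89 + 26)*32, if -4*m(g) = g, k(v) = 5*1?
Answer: 14727/4 ≈ 3681.8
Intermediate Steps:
k(v) = 5
m(g) = -g/4
C(M) = 3 + M
C(m(k(-3))) + (89 + 26)*32 = (3 - ¼*5) + (89 + 26)*32 = (3 - 5/4) + 115*32 = 7/4 + 3680 = 14727/4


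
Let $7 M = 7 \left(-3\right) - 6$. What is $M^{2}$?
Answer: $\frac{729}{49} \approx 14.878$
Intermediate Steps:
$M = - \frac{27}{7}$ ($M = \frac{7 \left(-3\right) - 6}{7} = \frac{-21 - 6}{7} = \frac{1}{7} \left(-27\right) = - \frac{27}{7} \approx -3.8571$)
$M^{2} = \left(- \frac{27}{7}\right)^{2} = \frac{729}{49}$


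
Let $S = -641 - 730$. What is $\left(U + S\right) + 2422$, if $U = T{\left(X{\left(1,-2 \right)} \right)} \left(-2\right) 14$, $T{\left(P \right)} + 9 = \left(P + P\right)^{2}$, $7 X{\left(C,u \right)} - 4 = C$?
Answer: $\frac{8721}{7} \approx 1245.9$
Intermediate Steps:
$X{\left(C,u \right)} = \frac{4}{7} + \frac{C}{7}$
$S = -1371$ ($S = -641 - 730 = -1371$)
$T{\left(P \right)} = -9 + 4 P^{2}$ ($T{\left(P \right)} = -9 + \left(P + P\right)^{2} = -9 + \left(2 P\right)^{2} = -9 + 4 P^{2}$)
$U = \frac{1364}{7}$ ($U = \left(-9 + 4 \left(\frac{4}{7} + \frac{1}{7} \cdot 1\right)^{2}\right) \left(-2\right) 14 = \left(-9 + 4 \left(\frac{4}{7} + \frac{1}{7}\right)^{2}\right) \left(-2\right) 14 = \left(-9 + 4 \left(\frac{5}{7}\right)^{2}\right) \left(-2\right) 14 = \left(-9 + 4 \cdot \frac{25}{49}\right) \left(-2\right) 14 = \left(-9 + \frac{100}{49}\right) \left(-2\right) 14 = \left(- \frac{341}{49}\right) \left(-2\right) 14 = \frac{682}{49} \cdot 14 = \frac{1364}{7} \approx 194.86$)
$\left(U + S\right) + 2422 = \left(\frac{1364}{7} - 1371\right) + 2422 = - \frac{8233}{7} + 2422 = \frac{8721}{7}$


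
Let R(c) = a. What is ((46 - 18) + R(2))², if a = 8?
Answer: 1296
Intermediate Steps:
R(c) = 8
((46 - 18) + R(2))² = ((46 - 18) + 8)² = (28 + 8)² = 36² = 1296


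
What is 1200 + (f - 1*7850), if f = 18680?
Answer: 12030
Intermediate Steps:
1200 + (f - 1*7850) = 1200 + (18680 - 1*7850) = 1200 + (18680 - 7850) = 1200 + 10830 = 12030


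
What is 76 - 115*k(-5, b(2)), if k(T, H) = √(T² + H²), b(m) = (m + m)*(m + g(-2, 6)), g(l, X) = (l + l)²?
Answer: 76 - 115*√5209 ≈ -8223.9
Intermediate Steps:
g(l, X) = 4*l² (g(l, X) = (2*l)² = 4*l²)
b(m) = 2*m*(16 + m) (b(m) = (m + m)*(m + 4*(-2)²) = (2*m)*(m + 4*4) = (2*m)*(m + 16) = (2*m)*(16 + m) = 2*m*(16 + m))
k(T, H) = √(H² + T²)
76 - 115*k(-5, b(2)) = 76 - 115*√((2*2*(16 + 2))² + (-5)²) = 76 - 115*√((2*2*18)² + 25) = 76 - 115*√(72² + 25) = 76 - 115*√(5184 + 25) = 76 - 115*√5209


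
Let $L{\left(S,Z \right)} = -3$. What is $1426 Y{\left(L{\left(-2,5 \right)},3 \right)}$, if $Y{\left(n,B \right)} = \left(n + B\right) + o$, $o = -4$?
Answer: $-5704$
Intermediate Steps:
$Y{\left(n,B \right)} = -4 + B + n$ ($Y{\left(n,B \right)} = \left(n + B\right) - 4 = \left(B + n\right) - 4 = -4 + B + n$)
$1426 Y{\left(L{\left(-2,5 \right)},3 \right)} = 1426 \left(-4 + 3 - 3\right) = 1426 \left(-4\right) = -5704$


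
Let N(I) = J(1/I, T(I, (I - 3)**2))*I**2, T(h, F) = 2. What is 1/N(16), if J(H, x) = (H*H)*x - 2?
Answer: -1/510 ≈ -0.0019608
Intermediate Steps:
J(H, x) = -2 + x*H**2 (J(H, x) = H**2*x - 2 = x*H**2 - 2 = -2 + x*H**2)
N(I) = I**2*(-2 + 2/I**2) (N(I) = (-2 + 2*(1/I)**2)*I**2 = (-2 + 2/I**2)*I**2 = I**2*(-2 + 2/I**2))
1/N(16) = 1/(2 - 2*16**2) = 1/(2 - 2*256) = 1/(2 - 512) = 1/(-510) = -1/510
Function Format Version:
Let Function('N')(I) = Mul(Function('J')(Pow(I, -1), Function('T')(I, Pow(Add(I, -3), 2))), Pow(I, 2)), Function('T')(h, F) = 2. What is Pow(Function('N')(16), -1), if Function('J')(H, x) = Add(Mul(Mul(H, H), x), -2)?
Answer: Rational(-1, 510) ≈ -0.0019608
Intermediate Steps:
Function('J')(H, x) = Add(-2, Mul(x, Pow(H, 2))) (Function('J')(H, x) = Add(Mul(Pow(H, 2), x), -2) = Add(Mul(x, Pow(H, 2)), -2) = Add(-2, Mul(x, Pow(H, 2))))
Function('N')(I) = Mul(Pow(I, 2), Add(-2, Mul(2, Pow(I, -2)))) (Function('N')(I) = Mul(Add(-2, Mul(2, Pow(Pow(I, -1), 2))), Pow(I, 2)) = Mul(Add(-2, Mul(2, Pow(I, -2))), Pow(I, 2)) = Mul(Pow(I, 2), Add(-2, Mul(2, Pow(I, -2)))))
Pow(Function('N')(16), -1) = Pow(Add(2, Mul(-2, Pow(16, 2))), -1) = Pow(Add(2, Mul(-2, 256)), -1) = Pow(Add(2, -512), -1) = Pow(-510, -1) = Rational(-1, 510)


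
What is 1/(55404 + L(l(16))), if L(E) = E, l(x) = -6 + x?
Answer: 1/55414 ≈ 1.8046e-5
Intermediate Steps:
1/(55404 + L(l(16))) = 1/(55404 + (-6 + 16)) = 1/(55404 + 10) = 1/55414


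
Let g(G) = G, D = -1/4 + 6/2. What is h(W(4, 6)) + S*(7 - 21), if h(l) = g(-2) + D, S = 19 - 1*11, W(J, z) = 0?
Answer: -445/4 ≈ -111.25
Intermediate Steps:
S = 8 (S = 19 - 11 = 8)
D = 11/4 (D = -1*¼ + 6*(½) = -¼ + 3 = 11/4 ≈ 2.7500)
h(l) = ¾ (h(l) = -2 + 11/4 = ¾)
h(W(4, 6)) + S*(7 - 21) = ¾ + 8*(7 - 21) = ¾ + 8*(-14) = ¾ - 112 = -445/4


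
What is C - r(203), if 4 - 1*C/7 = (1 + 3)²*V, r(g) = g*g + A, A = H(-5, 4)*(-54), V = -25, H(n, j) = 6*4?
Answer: -37085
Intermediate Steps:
H(n, j) = 24
A = -1296 (A = 24*(-54) = -1296)
r(g) = -1296 + g² (r(g) = g*g - 1296 = g² - 1296 = -1296 + g²)
C = 2828 (C = 28 - 7*(1 + 3)²*(-25) = 28 - 7*4²*(-25) = 28 - 112*(-25) = 28 - 7*(-400) = 28 + 2800 = 2828)
C - r(203) = 2828 - (-1296 + 203²) = 2828 - (-1296 + 41209) = 2828 - 1*39913 = 2828 - 39913 = -37085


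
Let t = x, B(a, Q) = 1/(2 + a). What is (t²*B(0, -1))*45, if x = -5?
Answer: 1125/2 ≈ 562.50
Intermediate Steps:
t = -5
(t²*B(0, -1))*45 = ((-5)²/(2 + 0))*45 = (25/2)*45 = 1125/2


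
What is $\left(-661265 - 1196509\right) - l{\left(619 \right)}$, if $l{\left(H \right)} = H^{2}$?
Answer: $-2240935$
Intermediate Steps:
$\left(-661265 - 1196509\right) - l{\left(619 \right)} = \left(-661265 - 1196509\right) - 619^{2} = -1857774 - 383161 = -2240935$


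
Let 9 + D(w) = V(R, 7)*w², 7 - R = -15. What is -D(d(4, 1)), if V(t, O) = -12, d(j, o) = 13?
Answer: 2037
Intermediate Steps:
R = 22 (R = 7 - 1*(-15) = 7 + 15 = 22)
D(w) = -9 - 12*w²
-D(d(4, 1)) = -(-9 - 12*13²) = -(-9 - 12*169) = -(-9 - 2028) = -1*(-2037) = 2037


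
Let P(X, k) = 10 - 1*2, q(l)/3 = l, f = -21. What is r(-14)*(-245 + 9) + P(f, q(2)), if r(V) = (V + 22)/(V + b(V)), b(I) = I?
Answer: 528/7 ≈ 75.429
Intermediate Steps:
q(l) = 3*l
P(X, k) = 8 (P(X, k) = 10 - 2 = 8)
r(V) = (22 + V)/(2*V) (r(V) = (V + 22)/(V + V) = (22 + V)/((2*V)) = (22 + V)*(1/(2*V)) = (22 + V)/(2*V))
r(-14)*(-245 + 9) + P(f, q(2)) = ((½)*(22 - 14)/(-14))*(-245 + 9) + 8 = ((½)*(-1/14)*8)*(-236) + 8 = -2/7*(-236) + 8 = 472/7 + 8 = 528/7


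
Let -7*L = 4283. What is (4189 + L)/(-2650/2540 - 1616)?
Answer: -6360160/2875103 ≈ -2.2122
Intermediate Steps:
L = -4283/7 (L = -⅐*4283 = -4283/7 ≈ -611.86)
(4189 + L)/(-2650/2540 - 1616) = (4189 - 4283/7)/(-2650/2540 - 1616) = 25040/(7*(-2650*1/2540 - 1616)) = 25040/(7*(-265/254 - 1616)) = 25040/(7*(-410729/254)) = (25040/7)*(-254/410729) = -6360160/2875103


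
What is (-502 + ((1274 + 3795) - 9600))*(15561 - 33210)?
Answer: 88827417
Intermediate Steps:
(-502 + ((1274 + 3795) - 9600))*(15561 - 33210) = (-502 + (5069 - 9600))*(-17649) = (-502 - 4531)*(-17649) = -5033*(-17649) = 88827417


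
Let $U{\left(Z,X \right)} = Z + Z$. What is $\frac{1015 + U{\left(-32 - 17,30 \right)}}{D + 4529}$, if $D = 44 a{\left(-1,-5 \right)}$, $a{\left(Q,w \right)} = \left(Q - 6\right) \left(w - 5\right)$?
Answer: $\frac{131}{1087} \approx 0.12052$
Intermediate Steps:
$a{\left(Q,w \right)} = \left(-6 + Q\right) \left(-5 + w\right)$
$U{\left(Z,X \right)} = 2 Z$
$D = 3080$ ($D = 44 \left(30 - -30 - -5 - -5\right) = 44 \left(30 + 30 + 5 + 5\right) = 44 \cdot 70 = 3080$)
$\frac{1015 + U{\left(-32 - 17,30 \right)}}{D + 4529} = \frac{1015 + 2 \left(-32 - 17\right)}{3080 + 4529} = \frac{1015 + 2 \left(-49\right)}{7609} = \left(1015 - 98\right) \frac{1}{7609} = 917 \cdot \frac{1}{7609} = \frac{131}{1087}$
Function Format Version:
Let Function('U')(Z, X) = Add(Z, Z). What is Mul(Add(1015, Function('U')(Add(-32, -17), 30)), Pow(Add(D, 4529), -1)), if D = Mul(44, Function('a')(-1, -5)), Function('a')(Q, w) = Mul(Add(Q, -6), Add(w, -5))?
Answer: Rational(131, 1087) ≈ 0.12052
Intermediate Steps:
Function('a')(Q, w) = Mul(Add(-6, Q), Add(-5, w))
Function('U')(Z, X) = Mul(2, Z)
D = 3080 (D = Mul(44, Add(30, Mul(-6, -5), Mul(-5, -1), Mul(-1, -5))) = Mul(44, Add(30, 30, 5, 5)) = Mul(44, 70) = 3080)
Mul(Add(1015, Function('U')(Add(-32, -17), 30)), Pow(Add(D, 4529), -1)) = Mul(Add(1015, Mul(2, Add(-32, -17))), Pow(Add(3080, 4529), -1)) = Mul(Add(1015, Mul(2, -49)), Pow(7609, -1)) = Mul(Add(1015, -98), Rational(1, 7609)) = Mul(917, Rational(1, 7609)) = Rational(131, 1087)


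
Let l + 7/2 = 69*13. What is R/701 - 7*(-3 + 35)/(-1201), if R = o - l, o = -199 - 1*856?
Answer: -4366249/1683802 ≈ -2.5931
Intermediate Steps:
o = -1055 (o = -199 - 856 = -1055)
l = 1787/2 (l = -7/2 + 69*13 = -7/2 + 897 = 1787/2 ≈ 893.50)
R = -3897/2 (R = -1055 - 1*1787/2 = -1055 - 1787/2 = -3897/2 ≈ -1948.5)
R/701 - 7*(-3 + 35)/(-1201) = -3897/2/701 - 7*(-3 + 35)/(-1201) = -3897/2*1/701 - 7*32*(-1/1201) = -3897/1402 - 224*(-1/1201) = -3897/1402 + 224/1201 = -4366249/1683802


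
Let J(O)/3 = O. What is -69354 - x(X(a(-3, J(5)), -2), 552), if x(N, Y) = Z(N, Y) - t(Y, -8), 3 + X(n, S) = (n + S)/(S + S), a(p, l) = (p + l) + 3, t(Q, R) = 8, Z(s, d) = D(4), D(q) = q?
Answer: -69350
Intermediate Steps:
Z(s, d) = 4
J(O) = 3*O
a(p, l) = 3 + l + p (a(p, l) = (l + p) + 3 = 3 + l + p)
X(n, S) = -3 + (S + n)/(2*S) (X(n, S) = -3 + (n + S)/(S + S) = -3 + (S + n)/((2*S)) = -3 + (S + n)*(1/(2*S)) = -3 + (S + n)/(2*S))
x(N, Y) = -4 (x(N, Y) = 4 - 1*8 = 4 - 8 = -4)
-69354 - x(X(a(-3, J(5)), -2), 552) = -69354 - 1*(-4) = -69354 + 4 = -69350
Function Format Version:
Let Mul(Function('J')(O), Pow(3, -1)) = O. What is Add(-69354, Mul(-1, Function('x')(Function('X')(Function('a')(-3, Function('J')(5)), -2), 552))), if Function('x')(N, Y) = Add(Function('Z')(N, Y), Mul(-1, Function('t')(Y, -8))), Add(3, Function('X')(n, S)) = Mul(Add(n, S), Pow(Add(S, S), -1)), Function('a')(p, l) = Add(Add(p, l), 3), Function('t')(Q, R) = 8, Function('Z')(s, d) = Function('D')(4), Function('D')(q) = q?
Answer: -69350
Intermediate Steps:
Function('Z')(s, d) = 4
Function('J')(O) = Mul(3, O)
Function('a')(p, l) = Add(3, l, p) (Function('a')(p, l) = Add(Add(l, p), 3) = Add(3, l, p))
Function('X')(n, S) = Add(-3, Mul(Rational(1, 2), Pow(S, -1), Add(S, n))) (Function('X')(n, S) = Add(-3, Mul(Add(n, S), Pow(Add(S, S), -1))) = Add(-3, Mul(Add(S, n), Pow(Mul(2, S), -1))) = Add(-3, Mul(Add(S, n), Mul(Rational(1, 2), Pow(S, -1)))) = Add(-3, Mul(Rational(1, 2), Pow(S, -1), Add(S, n))))
Function('x')(N, Y) = -4 (Function('x')(N, Y) = Add(4, Mul(-1, 8)) = Add(4, -8) = -4)
Add(-69354, Mul(-1, Function('x')(Function('X')(Function('a')(-3, Function('J')(5)), -2), 552))) = Add(-69354, Mul(-1, -4)) = Add(-69354, 4) = -69350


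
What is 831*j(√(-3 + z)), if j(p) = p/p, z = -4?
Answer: 831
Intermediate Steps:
j(p) = 1
831*j(√(-3 + z)) = 831*1 = 831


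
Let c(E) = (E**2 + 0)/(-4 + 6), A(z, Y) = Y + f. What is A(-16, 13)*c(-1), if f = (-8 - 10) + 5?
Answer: 0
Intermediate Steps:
f = -13 (f = -18 + 5 = -13)
A(z, Y) = -13 + Y (A(z, Y) = Y - 13 = -13 + Y)
c(E) = E**2/2
A(-16, 13)*c(-1) = (-13 + 13)*((1/2)*(-1)**2) = 0*((1/2)*1) = 0*(1/2) = 0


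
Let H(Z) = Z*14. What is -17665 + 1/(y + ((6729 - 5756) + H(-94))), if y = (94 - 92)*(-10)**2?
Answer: -2526096/143 ≈ -17665.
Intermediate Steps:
H(Z) = 14*Z
y = 200 (y = 2*100 = 200)
-17665 + 1/(y + ((6729 - 5756) + H(-94))) = -17665 + 1/(200 + ((6729 - 5756) + 14*(-94))) = -17665 + 1/(200 + (973 - 1316)) = -17665 + 1/(200 - 343) = -17665 + 1/(-143) = -17665 - 1/143 = -2526096/143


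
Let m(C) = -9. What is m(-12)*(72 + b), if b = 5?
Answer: -693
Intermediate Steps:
m(-12)*(72 + b) = -9*(72 + 5) = -9*77 = -693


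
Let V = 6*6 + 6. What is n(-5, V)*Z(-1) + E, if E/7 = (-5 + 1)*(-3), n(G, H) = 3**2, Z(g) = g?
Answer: 75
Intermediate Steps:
V = 42 (V = 36 + 6 = 42)
n(G, H) = 9
E = 84 (E = 7*((-5 + 1)*(-3)) = 7*(-4*(-3)) = 7*12 = 84)
n(-5, V)*Z(-1) + E = 9*(-1) + 84 = -9 + 84 = 75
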